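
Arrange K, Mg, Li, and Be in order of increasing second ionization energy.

Mg, Be, K, Li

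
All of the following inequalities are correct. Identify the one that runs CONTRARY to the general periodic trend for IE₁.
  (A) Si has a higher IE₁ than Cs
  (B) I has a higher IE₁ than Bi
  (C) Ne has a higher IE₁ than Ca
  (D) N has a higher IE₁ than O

(D)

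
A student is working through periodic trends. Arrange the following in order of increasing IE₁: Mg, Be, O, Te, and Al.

Removing the outermost electron gets harder across a period and easier down a group.
These span different periods and groups, so the two trends combine.
Mg > Al: this pair runs against the simple trend — see the exception note.
Te > Mg: the two effects oppose for this pair; the across-period effect wins (869 vs 738 kJ/mol).
Be > Te: the two effects oppose for this pair; the down-group effect wins (900 vs 869 kJ/mol).
O > Be: O lies to the right of Be in period 2, so the across-period effect alone puts O higher.
Note the exception: Mg has a higher first ionization energy than Al, contrary to the simple trend — Al's single 3p electron is easier to remove than one from Mg's filled 3s².
For reference (kJ/mol): Be 900, O 1314, Mg 738, Al 578, Te 869.
So from lowest to highest: Al < Mg < Te < Be < O.

Al < Mg < Te < Be < O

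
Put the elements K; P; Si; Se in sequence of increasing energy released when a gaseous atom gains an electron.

K < P < Si < Se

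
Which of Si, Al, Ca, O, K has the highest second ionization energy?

After 1 electron has been removed, what remains? Si⁺ still has 3 valence electrons; Al⁺ still has 2 valence electrons; Ca⁺ still has 1 valence electron; O⁺ still has 5 valence electrons; K⁺ is the bare [Ar] core.
Usually core removal costs more than valence removal, but here the competition is close: a tightly held n=2 valence electron can cost more to remove than an n=3 core electron, so the actual values have to decide it.
Valence configurations: Si⁺ [Ne]3s²3p¹, Al⁺ [Ne]3s², Ca⁺ [Ar]4s¹, O⁺ [He]2s²2p³.
Si⁺ loses a lone 3p electron whereas Al⁺ must break into a filled 3s² pair, so IE_2(Al) > IE_2(Si) even though Si has the higher nuclear charge.
The numbers (kJ/mol): Si 1577, Al 1817, Ca 1145, O 3388, K 3052.
Overall IE_2 order: Ca < Si < Al < K < O.

O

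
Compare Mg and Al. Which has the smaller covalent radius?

Al

Mg is in period 3, group 2; Al is in period 3, group 13.
Atomic radius shrinks across a period as nuclear charge pulls the same shell inward, and grows down a group as new shells are added.
All lie in period 3, so atomic radius increases right to left.
So Al has the smaller covalent radius (Al < Mg).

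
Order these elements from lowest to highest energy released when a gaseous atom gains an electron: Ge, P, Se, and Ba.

P is in period 3, group 15; Ge is in period 4, group 14; Se is in period 4, group 16; Ba is in period 6, group 2.
Atoms with high Z_eff and room in the valence shell (especially the halogens) have the most exothermic electron affinities.
Neither a single period nor a single group — weigh both effects.
P > Ba: relative to Ba, both the across-period and down-group shifts push P's electron affinity up.
Ge > P: this pair runs against the simple trend — see the exception note.
Se > Ge: both are in period 4; the period trend gives Se the larger value.
Note the exception: Ge has a higher electron affinity than P, contrary to the simple trend — adding an electron to P's half-filled np³ subshell costs electron-pairing energy.
Tabulated electron affinity (kJ/mol): P 72, Ge 119, Se 195, Ba 14.
So from lowest to highest: Ba < P < Ge < Se.

Ba < P < Ge < Se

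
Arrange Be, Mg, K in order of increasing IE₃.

K < Mg < Be

IE_3 is the cost of taking one more electron from the +2 cation: Be²⁺ is the bare [He] core; Mg²⁺ is the bare [Ne] core; K²⁺ is already 1 electron into the core.
All of these are removing an electron from a noble-gas core or deeper; the smaller core (lower principal quantum number) is held far more tightly, and within a period the higher nuclear charge binds the same core more tightly.
Tabulated IE_3 (kJ/mol): Be 14849, Mg 7733, K 4420.
So the third ionization energies run K < Mg < Be.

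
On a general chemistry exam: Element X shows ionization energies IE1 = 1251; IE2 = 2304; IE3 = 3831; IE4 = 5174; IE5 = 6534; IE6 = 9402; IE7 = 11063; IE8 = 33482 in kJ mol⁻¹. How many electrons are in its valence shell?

Look for the largest jump between consecutive ionization energies: IE8/IE7 ≈ 3.0, far larger than any earlier ratio.
That jump marks the point where a core electron is being removed. So the atom has 7 valence electrons.

7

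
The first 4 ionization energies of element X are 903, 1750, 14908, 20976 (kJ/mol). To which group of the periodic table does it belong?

Group 2

Look for the largest jump between consecutive ionization energies: IE3/IE2 ≈ 8.5, far larger than any earlier ratio.
That jump marks the point where a core electron is being removed. So the atom has 2 valence electrons.
A main-group element with 2 valence electrons is in group 2.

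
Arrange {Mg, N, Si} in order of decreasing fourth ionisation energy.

Mg, N, Si

Consider each +3 ion: Mg³⁺ is already 1 electron into the core; N³⁺ still has 2 valence electrons; Si³⁺ still has 1 valence electron.
Pulling an electron out of a noble-gas core costs far more than removing a remaining valence electron, so Mg sits at the high end of IE_4.
Valence configurations: N³⁺ [He]2s², Si³⁺ [Ne]3s¹.
Approximate IE_4 values (kJ/mol): Mg 10543, N 7475, Si 4356.
Putting it together, IE_4: Si < N < Mg.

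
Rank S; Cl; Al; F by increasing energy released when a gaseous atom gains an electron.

Al < S < F < Cl

F is in period 2, group 17; Al is in period 3, group 13; S is in period 3, group 16; Cl is in period 3, group 17.
Adding an electron releases more energy for atoms nearer the top right (short of the noble gases).
Neither a single period nor a single group — weigh both effects.
S > Al: S lies to the right of Al in period 3, so the across-period effect alone puts S higher.
F > S: relative to S, both the across-period and down-group shifts push F's electron affinity up.
Cl > F: this pair runs against the simple trend — see the exception note.
Note the exception: Cl has a higher electron affinity than F, contrary to the simple trend — F's small 2p subshell makes the incoming electron feel strong e⁻–e⁻ repulsion, so Cl actually releases more energy on gaining an electron.
Approximate values (kJ/mol): F 328, Al 42, S 200, Cl 349.
So from lowest to highest: Al < S < F < Cl.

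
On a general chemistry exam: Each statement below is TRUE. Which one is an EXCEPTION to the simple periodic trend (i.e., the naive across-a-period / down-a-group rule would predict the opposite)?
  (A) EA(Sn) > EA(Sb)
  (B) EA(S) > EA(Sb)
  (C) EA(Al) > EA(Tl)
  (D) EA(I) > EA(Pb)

(A)

The general trend: electron affinity increases across a period and decreases down a group.
(A) Sn (period 5, group 14) vs Sb (period 5, group 15): the stated order contradicts the simple trend.
(B) S (period 3, group 16) vs Sb (period 5, group 15): the stated order agrees with the simple trend.
(C) Al (period 3, group 13) vs Tl (period 6, group 13): the stated order agrees with the simple trend.
(D) I (period 5, group 17) vs Pb (period 6, group 14): the stated order agrees with the simple trend.
The exception is (A): adding an electron to Sb's half-filled 5p³ is unfavourable, so Sn has the more exothermic EA.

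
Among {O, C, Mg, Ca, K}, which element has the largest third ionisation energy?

Mg

After 2 electrons have been removed, what remains? O²⁺ still has 4 valence electrons; C²⁺ still has 2 valence electrons; Mg²⁺ is the bare [Ne] core; Ca²⁺ is the bare [Ar] core; K²⁺ is already 1 electron into the core.
Usually core removal costs more than valence removal, but here the competition is close: a tightly held n=2 valence electron can cost more to remove than an n=3 core electron, so the actual values have to decide it.
Valence configurations: O²⁺ [He]2s²2p², C²⁺ [He]2s².
Approximate IE_3 values (kJ/mol): O 5300, C 4620, Mg 7733, Ca 4912, K 4420.
So the third ionization energies run K < C < Ca < O < Mg.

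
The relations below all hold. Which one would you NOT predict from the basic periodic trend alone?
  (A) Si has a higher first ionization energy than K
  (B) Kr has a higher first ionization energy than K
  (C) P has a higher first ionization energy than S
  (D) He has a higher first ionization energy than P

The general trend: first ionization energy increases across a period and decreases down a group.
(A) Si (period 3, group 14) vs K (period 4, group 1): the stated order agrees with the simple trend.
(B) Kr (period 4, group 18) vs K (period 4, group 1): the stated order agrees with the simple trend.
(C) P (period 3, group 15) vs S (period 3, group 16): the stated order contradicts the simple trend.
(D) He (period 1, group 18) vs P (period 3, group 15): the stated order agrees with the simple trend.
The exception is (C): S (3p⁴) ionizes more easily than half-filled P (3p³) because the paired 3p electron in S is pushed out by e⁻–e⁻ repulsion.

(C)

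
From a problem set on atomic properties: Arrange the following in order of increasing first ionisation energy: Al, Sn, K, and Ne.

Ne is in period 2, group 18; Al is in period 3, group 13; K is in period 4, group 1; Sn is in period 5, group 14.
First ionization energy rises across a period (greater Z_eff holds electrons more tightly) and falls down a group (valence electrons are farther from the nucleus).
Here both period and group differ, so the two effects have to be weighed against each other.
Al > K: both effects reinforce here, so Al is clearly the higher of the two.
Sn > Al: period and group pull opposite ways; the across-period shift dominates (709 vs 578 kJ/mol).
Ne > Sn: both effects reinforce here, so Ne is clearly the higher of the two.
Tabulated first ionization energy (kJ/mol): Ne 2081, Al 578, K 419, Sn 709.
So from lowest to highest: K < Al < Sn < Ne.

K < Al < Sn < Ne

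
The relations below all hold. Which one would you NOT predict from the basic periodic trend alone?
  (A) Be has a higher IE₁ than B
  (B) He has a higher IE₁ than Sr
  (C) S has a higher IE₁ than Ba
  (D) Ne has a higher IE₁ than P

(A)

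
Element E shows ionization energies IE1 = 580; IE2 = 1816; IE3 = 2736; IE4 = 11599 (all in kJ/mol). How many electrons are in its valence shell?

3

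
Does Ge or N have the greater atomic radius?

N is in period 2, group 15; Ge is in period 4, group 14.
Moving right in a period, electrons are added to the same shell under a stronger nuclear pull, so atoms get smaller; moving down, a new shell is opened and atoms get larger.
Here both period and group differ, so the two effects have to be weighed against each other.
Ge > N: relative to N, both the across-period and down-group shifts push Ge's atomic radius up.
Approximate values (pm): N 71, Ge 121.
So Ge has the greater atomic radius (Ge > N).

Ge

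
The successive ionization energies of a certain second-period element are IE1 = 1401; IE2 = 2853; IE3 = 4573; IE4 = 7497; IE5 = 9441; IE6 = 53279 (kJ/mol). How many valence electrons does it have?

5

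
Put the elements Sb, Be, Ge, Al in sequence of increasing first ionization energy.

Al, Ge, Sb, Be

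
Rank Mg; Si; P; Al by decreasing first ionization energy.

P > Si > Mg > Al

Mg is in period 3, group 2; Al is in period 3, group 13; Si is in period 3, group 14; P is in period 3, group 15.
Across a period the outer electron is held more tightly (higher IE₁); down a group it sits in a higher shell, more shielded, and comes off more easily.
All lie in period 3; the across-period trend (first ionization energy increases left to right) applies, with the exception below.
Note the exception: Mg has a higher first ionization energy than Al, contrary to the simple trend — Al's single 3p electron is easier to remove than one from Mg's filled 3s².
Tabulated first ionization energy (kJ/mol): Mg 738, Al 578, Si 786, P 1012.
So from highest to lowest: P > Si > Mg > Al.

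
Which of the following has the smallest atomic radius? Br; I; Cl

Cl

Cl is in period 3, group 17; Br is in period 4, group 17; I is in period 5, group 17.
Moving right in a period, electrons are added to the same shell under a stronger nuclear pull, so atoms get smaller; moving down, a new shell is opened and atoms get larger.
All are in group 17, so atomic radius increases down the group.
The smallest atomic radius among these belongs to Cl.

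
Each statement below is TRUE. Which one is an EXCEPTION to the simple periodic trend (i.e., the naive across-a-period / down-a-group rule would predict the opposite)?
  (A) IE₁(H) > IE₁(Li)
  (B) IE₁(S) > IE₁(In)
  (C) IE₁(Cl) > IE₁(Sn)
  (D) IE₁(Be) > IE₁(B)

(D)

The general trend: first ionization energy increases across a period and decreases down a group.
(A) H (period 1, group 1) vs Li (period 2, group 1): the stated order agrees with the simple trend.
(B) S (period 3, group 16) vs In (period 5, group 13): the stated order agrees with the simple trend.
(C) Cl (period 3, group 17) vs Sn (period 5, group 14): the stated order agrees with the simple trend.
(D) Be (period 2, group 2) vs B (period 2, group 13): the stated order contradicts the simple trend.
The exception is (D): removing B's lone 2p electron is easier than breaking Be's filled 2s².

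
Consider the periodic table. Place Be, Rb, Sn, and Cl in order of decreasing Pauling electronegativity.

Be is in period 2, group 2; Cl is in period 3, group 17; Rb is in period 5, group 1; Sn is in period 5, group 14.
Electronegativity increases across a period and decreases down a group, tracking effective nuclear charge and atomic size.
These span different periods and groups, so the two trends combine.
Be > Rb: relative to Rb, both the across-period and down-group shifts push Be's electronegativity up.
Sn > Be: the two effects oppose for this pair; the across-period effect wins (1.96 vs 1.57).
Cl > Sn: both effects reinforce here, so Cl is clearly the higher of the two.
For reference (Pauling): Be 1.57, Cl 3.16, Rb 0.82, Sn 1.96.
So from highest to lowest: Cl > Sn > Be > Rb.

Cl > Sn > Be > Rb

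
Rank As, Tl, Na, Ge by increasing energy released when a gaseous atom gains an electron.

Na is in period 3, group 1; Ge is in period 4, group 14; As is in period 4, group 15; Tl is in period 6, group 13.
EA tends to increase across a period and decrease down a group, though the pattern is less regular than for IE or radius.
Neither a single period nor a single group — weigh both effects.
Na > Tl: period and group pull opposite ways; the down-group shift dominates (53 vs 19 kJ/mol).
As > Na: period and group pull opposite ways; the across-period shift dominates (78 vs 53 kJ/mol).
Ge > As: this pair runs against the simple trend — see the exception note.
Note the exception: Ge has a higher electron affinity than As, contrary to the simple trend — adding an electron to As's half-filled 4p³ is unfavourable, so Ge (4p²) has the more exothermic EA.
For reference (kJ/mol): Na 53, Ge 119, As 78, Tl 19.
So from lowest to highest: Tl < Na < As < Ge.

Tl < Na < As < Ge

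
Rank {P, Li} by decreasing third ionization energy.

Li > P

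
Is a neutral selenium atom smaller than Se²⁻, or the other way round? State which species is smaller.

Se

Forming Se²⁻ adds 2 electrons to Se. More electron–electron repulsion in the same shell, with unchanged nuclear charge, lets the cloud expand.
An anion is larger than its parent atom: Se²⁻ > Se.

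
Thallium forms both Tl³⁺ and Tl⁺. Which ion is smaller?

Both ions have Z = 81 protons, but Tl³⁺ has lost more electrons, so its remaining electrons feel a larger effective nuclear charge per electron and are pulled in more tightly.
Higher positive charge → smaller ion, so Tl⁺ > Tl³⁺.

Tl³⁺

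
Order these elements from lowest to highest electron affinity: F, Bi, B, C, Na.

Atoms with high Z_eff and room in the valence shell (especially the halogens) have the most exothermic electron affinities.
Neither a single period nor a single group — weigh both effects.
Na > B: this pair runs against the simple trend — see the exception note.
Bi > Na: period and group pull opposite ways; the across-period shift dominates (91 vs 53 kJ/mol).
C > Bi: period and group pull opposite ways; the down-group shift dominates (122 vs 91 kJ/mol).
F > C: both are in period 2; the period trend gives F the larger value.
Note the exception: Na has a higher electron affinity than B, contrary to the simple trend — B's ns²np¹ configuration gives only a small electron affinity — the sparsely filled np subshell binds an added electron weakly.
Approximate values (kJ/mol): B 27, C 122, F 328, Na 53, Bi 91.
So from lowest to highest: B < Na < Bi < C < F.

B < Na < Bi < C < F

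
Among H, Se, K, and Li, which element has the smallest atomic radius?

H

Moving right in a period, electrons are added to the same shell under a stronger nuclear pull, so atoms get smaller; moving down, a new shell is opened and atoms get larger.
Neither a single period nor a single group — weigh both effects.
Se > H: the two effects oppose for this pair; the down-group effect wins (116 vs 32 pm).
Li > Se: the two effects oppose for this pair; the across-period effect wins (133 vs 116 pm).
K > Li: K sits below Li in group 1, so the down-group effect alone puts K larger.
Tabulated atomic radius (pm): H 32, Li 133, K 196, Se 116.
The smallest atomic radius among these belongs to H.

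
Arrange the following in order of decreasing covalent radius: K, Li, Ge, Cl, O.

Radius decreases left→right (rising Z_eff, same n) and increases top→bottom (higher n).
Here both period and group differ, so the two effects have to be weighed against each other.
Cl > O: period and group pull opposite ways; the down-group shift dominates (99 vs 63 pm).
Ge > Cl: relative to Cl, both the across-period and down-group shifts push Ge's atomic radius up.
Li > Ge: the two effects oppose for this pair; the across-period effect wins (133 vs 121 pm).
K > Li: they share group 1; the group trend gives K the larger value.
Approximate values (pm): Li 133, O 63, Cl 99, K 196, Ge 121.
So from largest to smallest: K > Li > Ge > Cl > O.

K > Li > Ge > Cl > O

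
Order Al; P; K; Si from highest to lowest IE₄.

Consider each +3 ion: Al³⁺ is the bare [Ne] core; P³⁺ still has 2 valence electrons; K³⁺ is already 2 electrons into the core; Si³⁺ still has 1 valence electron.
Core electrons are held far more tightly than valence electrons, so K and Al top the IE_4 order.
Valence configurations: P³⁺ [Ne]3s², Si³⁺ [Ne]3s¹.
The numbers (kJ/mol): Al 11577, P 4964, K 5877, Si 4356.
So the fourth ionization energies run Si < P < K < Al.

Al > K > P > Si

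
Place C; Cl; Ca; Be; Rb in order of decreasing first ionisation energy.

Cl, C, Be, Ca, Rb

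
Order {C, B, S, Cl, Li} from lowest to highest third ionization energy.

S < B < Cl < C < Li

After 2 electrons have been removed, what remains? C²⁺ still has 2 valence electrons; B²⁺ still has 1 valence electron; S²⁺ still has 4 valence electrons; Cl²⁺ still has 5 valence electrons; Li²⁺ is already 1 electron into the core.
Pulling an electron out of a noble-gas core costs far more than removing a remaining valence electron, so Li sits at the high end of IE_3.
Valence configurations: C²⁺ [He]2s², B²⁺ [He]2s¹, S²⁺ [Ne]3s²3p², Cl²⁺ [Ne]3s²3p³.
Tabulated IE_3 (kJ/mol): C 4620, B 3660, S 3357, Cl 3822, Li 11815.
Overall IE_3 order: S < B < Cl < C < Li.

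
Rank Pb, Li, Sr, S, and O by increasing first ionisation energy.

Li < Sr < Pb < S < O

Li is in period 2, group 1; O is in period 2, group 16; S is in period 3, group 16; Sr is in period 5, group 2; Pb is in period 6, group 14.
IE₁ increases left→right with effective nuclear charge and decreases top→bottom as the valence shell moves farther out.
Here both period and group differ, so the two effects have to be weighed against each other.
Sr > Li: the two effects oppose for this pair; the across-period effect wins (550 vs 520 kJ/mol).
Pb > Sr: the two effects oppose for this pair; the across-period effect wins (716 vs 550 kJ/mol).
S > Pb: relative to Pb, both the across-period and down-group shifts push S's first ionization energy up.
O > S: they share group 16; the group trend gives O the larger value.
Approximate values (kJ/mol): Li 520, O 1314, S 1000, Sr 550, Pb 716.
So from lowest to highest: Li < Sr < Pb < S < O.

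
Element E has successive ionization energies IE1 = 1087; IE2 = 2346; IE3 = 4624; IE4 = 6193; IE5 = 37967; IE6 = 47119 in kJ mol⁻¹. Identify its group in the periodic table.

Group 14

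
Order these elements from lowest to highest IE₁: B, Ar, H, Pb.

H is in period 1, group 1; B is in period 2, group 13; Ar is in period 3, group 18; Pb is in period 6, group 14.
Removing the outermost electron gets harder across a period and easier down a group.
Here both period and group differ, so the two effects have to be weighed against each other.
B > Pb: period and group pull opposite ways; the down-group shift dominates (801 vs 716 kJ/mol).
H > B: the two effects oppose for this pair; the down-group effect wins (1312 vs 801 kJ/mol).
Ar > H: period and group pull opposite ways; the across-period shift dominates (1521 vs 1312 kJ/mol).
Tabulated first ionization energy (kJ/mol): H 1312, B 801, Ar 1521, Pb 716.
So from lowest to highest: Pb < B < H < Ar.

Pb, B, H, Ar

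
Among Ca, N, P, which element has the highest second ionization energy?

N

After 1 electron has been removed, what remains? Ca⁺ still has 1 valence electron; N⁺ still has 4 valence electrons; P⁺ still has 4 valence electrons.
All are still removing valence electrons, so compare the +1 ions as you would atoms: IE_2 generally rises across a period (higher Z_eff) and falls down a group (larger shell), subject to the usual subshell exceptions.
Valence configurations: Ca⁺ [Ar]4s¹, N⁺ [He]2s²2p², P⁺ [Ne]3s²3p².
Approximate IE_2 values (kJ/mol): Ca 1145, N 2856, P 1907.
Hence IE_2: Ca < P < N.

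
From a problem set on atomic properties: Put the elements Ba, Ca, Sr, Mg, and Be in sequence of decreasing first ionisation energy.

Be is in period 2, group 2; Mg is in period 3, group 2; Ca is in period 4, group 2; Sr is in period 5, group 2; Ba is in period 6, group 2.
IE₁ increases left→right with effective nuclear charge and decreases top→bottom as the valence shell moves farther out.
All are in group 2, so first ionization energy increases up the group.
So from highest to lowest: Be > Mg > Ca > Sr > Ba.

Be, Mg, Ca, Sr, Ba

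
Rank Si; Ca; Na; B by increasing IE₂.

After 1 electron has been removed, what remains? Si⁺ still has 3 valence electrons; Ca⁺ still has 1 valence electron; Na⁺ is the bare [Ne] core; B⁺ still has 2 valence electrons.
Pulling an electron out of a noble-gas core costs far more than removing a remaining valence electron, so Na sits at the high end of IE_2.
Valence configurations: Si⁺ [Ne]3s²3p¹, Ca⁺ [Ar]4s¹, B⁺ [He]2s².
Tabulated IE_2 (kJ/mol): Si 1577, Ca 1145, Na 4562, B 2427.
So the second ionization energies run Ca < Si < B < Na.

Ca < Si < B < Na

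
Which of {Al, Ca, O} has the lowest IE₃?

Consider each +2 ion: Al²⁺ still has 1 valence electron; Ca²⁺ is the bare [Ar] core; O²⁺ still has 4 valence electrons.
Usually core removal costs more than valence removal, but here the competition is close: a tightly held n=2 valence electron can cost more to remove than an n=3 core electron, so the actual values have to decide it.
Valence configurations: Al²⁺ [Ne]3s¹, O²⁺ [He]2s²2p².
Approximate IE_3 values (kJ/mol): Al 2745, Ca 4912, O 5300.
Putting it together, IE_3: Al < Ca < O.

Al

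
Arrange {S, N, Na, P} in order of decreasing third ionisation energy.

Na > N > S > P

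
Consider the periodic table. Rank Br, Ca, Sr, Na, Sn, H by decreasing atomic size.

H is in period 1, group 1; Na is in period 3, group 1; Ca is in period 4, group 2; Br is in period 4, group 17; Sr is in period 5, group 2; Sn is in period 5, group 14.
Moving right in a period, electrons are added to the same shell under a stronger nuclear pull, so atoms get smaller; moving down, a new shell is opened and atoms get larger.
Here both period and group differ, so the two effects have to be weighed against each other.
Br > H: period and group pull opposite ways; the down-group shift dominates (114 vs 32 pm).
Sn > Br: relative to Br, both the across-period and down-group shifts push Sn's atomic radius up.
Na > Sn: period and group pull opposite ways; the across-period shift dominates (155 vs 140 pm).
Ca > Na: period and group pull opposite ways; the down-group shift dominates (171 vs 155 pm).
Sr > Ca: they share group 2; the group trend gives Sr the larger value.
Approximate values (pm): H 32, Na 155, Ca 171, Br 114, Sr 185, Sn 140.
So from largest to smallest: Sr > Ca > Na > Sn > Br > H.

Sr, Ca, Na, Sn, Br, H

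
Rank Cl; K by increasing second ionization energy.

Cl < K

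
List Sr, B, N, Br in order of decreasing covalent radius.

Sr > Br > B > N

Atomic radius shrinks across a period as nuclear charge pulls the same shell inward, and grows down a group as new shells are added.
Neither a single period nor a single group — weigh both effects.
B > N: B lies to the left of N in period 2, so the across-period effect alone puts B larger.
Br > B: the two effects oppose for this pair; the down-group effect wins (114 vs 85 pm).
Sr > Br: both effects reinforce here, so Sr is clearly the larger of the two.
Approximate values (pm): B 85, N 71, Br 114, Sr 185.
So from largest to smallest: Sr > Br > B > N.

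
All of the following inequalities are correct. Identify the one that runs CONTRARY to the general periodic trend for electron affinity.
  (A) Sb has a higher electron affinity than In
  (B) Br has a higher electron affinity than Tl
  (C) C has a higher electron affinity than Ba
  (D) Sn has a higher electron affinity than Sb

(D)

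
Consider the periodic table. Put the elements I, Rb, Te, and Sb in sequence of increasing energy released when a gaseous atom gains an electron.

Rb is in period 5, group 1; Sb is in period 5, group 15; Te is in period 5, group 16; I is in period 5, group 17.
Atoms with high Z_eff and room in the valence shell (especially the halogens) have the most exothermic electron affinities.
All lie in period 5, so electron affinity increases left to right.
So from lowest to highest: Rb < Sb < Te < I.

Rb, Sb, Te, I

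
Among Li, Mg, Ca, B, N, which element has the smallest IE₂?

Ca

After 1 electron has been removed, what remains? Li⁺ is the bare [He] core; Mg⁺ still has 1 valence electron; Ca⁺ still has 1 valence electron; B⁺ still has 2 valence electrons; N⁺ still has 4 valence electrons.
Core electrons are held far more tightly than valence electrons, so Li tops the IE_2 order.
Valence configurations: Mg⁺ [Ne]3s¹, Ca⁺ [Ar]4s¹, B⁺ [He]2s², N⁺ [He]2s²2p².
Approximate IE_2 values (kJ/mol): Li 7298, Mg 1451, Ca 1145, B 2427, N 2856.
Putting it together, IE_2: Ca < Mg < B < N < Li.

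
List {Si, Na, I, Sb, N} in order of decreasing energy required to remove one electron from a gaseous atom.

N is in period 2, group 15; Na is in period 3, group 1; Si is in period 3, group 14; Sb is in period 5, group 15; I is in period 5, group 17.
First ionization energy rises across a period (greater Z_eff holds electrons more tightly) and falls down a group (valence electrons are farther from the nucleus).
Neither a single period nor a single group — weigh both effects.
Si > Na: both are in period 3; the period trend gives Si the larger value.
Sb > Si: the two effects oppose for this pair; the across-period effect wins (831 vs 786 kJ/mol).
I > Sb: I lies to the right of Sb in period 5, so the across-period effect alone puts I higher.
N > I: the two effects oppose for this pair; the down-group effect wins (1402 vs 1008 kJ/mol).
Approximate values (kJ/mol): N 1402, Na 496, Si 786, Sb 831, I 1008.
So from highest to lowest: N > I > Sb > Si > Na.

N > I > Sb > Si > Na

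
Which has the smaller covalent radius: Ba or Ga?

Ga

Across a period the added protons contract the valence shell; down a group each new principal shell makes the atom larger.
Here both period and group differ, so the two effects have to be weighed against each other.
Ba > Ga: relative to Ga, both the across-period and down-group shifts push Ba's atomic radius up.
For reference (pm): Ga 124, Ba 196.
So Ga has the smaller covalent radius (Ga < Ba).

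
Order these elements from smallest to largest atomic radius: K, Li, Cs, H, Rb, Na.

H, Li, Na, K, Rb, Cs

Moving right in a period, electrons are added to the same shell under a stronger nuclear pull, so atoms get smaller; moving down, a new shell is opened and atoms get larger.
All are in group 1, so atomic radius increases down the group.
So from smallest to largest: H < Li < Na < K < Rb < Cs.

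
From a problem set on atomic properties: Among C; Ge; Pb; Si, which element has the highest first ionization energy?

IE₁ increases left→right with effective nuclear charge and decreases top→bottom as the valence shell moves farther out.
All are in group 14, so first ionization energy increases up the group.
The highest first ionization energy among these belongs to C.

C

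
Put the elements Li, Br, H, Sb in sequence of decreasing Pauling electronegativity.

H is in period 1, group 1; Li is in period 2, group 1; Br is in period 4, group 17; Sb is in period 5, group 15.
EN rises left→right (higher Z_eff, smaller atoms) and falls top→bottom (larger, more shielded atoms).
These span different periods and groups, so the two trends combine.
Sb > Li: the two effects oppose for this pair; the across-period effect wins (2.05 vs 0.98).
H > Sb: the two effects oppose for this pair; the down-group effect wins (2.20 vs 2.05).
Br > H: period and group pull opposite ways; the across-period shift dominates (2.96 vs 2.20).
For reference (Pauling): H 2.20, Li 0.98, Br 2.96, Sb 2.05.
So from highest to lowest: Br > H > Sb > Li.

Br > H > Sb > Li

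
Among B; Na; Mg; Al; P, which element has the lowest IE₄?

P

The fourth ionization energy removes an electron from the +3 ion. For each element: B³⁺ is the bare [He] core; Na³⁺ is already 2 electrons into the core; Mg³⁺ is already 1 electron into the core; Al³⁺ is the bare [Ne] core; P³⁺ still has 2 valence electrons.
Pulling an electron out of a noble-gas core costs far more than removing a remaining valence electron, so Na, Mg, Al and B sit at the high end of IE_4.
The numbers (kJ/mol): B 25026, Na 9543, Mg 10543, Al 11577, P 4964.
Putting it together, IE_4: P < Na < Mg < Al < B.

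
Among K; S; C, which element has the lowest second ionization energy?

S

IE_2 is the cost of taking one more electron from the +1 cation: K⁺ is the bare [Ar] core; S⁺ still has 5 valence electrons; C⁺ still has 3 valence electrons.
Pulling an electron out of a noble-gas core costs far more than removing a remaining valence electron, so K sits at the high end of IE_2.
Valence configurations: S⁺ [Ne]3s²3p³, C⁺ [He]2s²2p¹.
Approximate IE_2 values (kJ/mol): K 3052, S 2252, C 2353.
Hence IE_2: S < C < K.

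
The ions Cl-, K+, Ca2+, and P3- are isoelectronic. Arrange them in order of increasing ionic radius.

Ca2+ < K+ < Cl- < P3-

All of these have 18 electrons, so size is governed by nuclear charge alone: the more protons, the stronger the pull on the same electron cloud, and the smaller the ion.
Nuclear charges: Ca2+ (Z=20), K+ (Z=19), Cl- (Z=17), P3- (Z=15).
Smallest to largest: Ca2+ < K+ < Cl- < P3-.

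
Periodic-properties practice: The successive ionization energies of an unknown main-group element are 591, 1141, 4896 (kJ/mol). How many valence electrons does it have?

2

Look for the largest jump between consecutive ionization energies: IE3/IE2 ≈ 4.3, far larger than any earlier ratio.
That jump marks the point where a core electron is being removed. So the atom has 2 valence electrons.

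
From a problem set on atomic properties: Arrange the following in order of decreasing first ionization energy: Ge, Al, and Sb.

IE₁ increases left→right with effective nuclear charge and decreases top→bottom as the valence shell moves farther out.
A diagonal step moves right (one effect) and down (the opposite effect) at once.
Ge > Al: the two effects oppose for this pair; the across-period effect wins (762 vs 578 kJ/mol).
Sb > Ge: period and group pull opposite ways; the across-period shift dominates (831 vs 762 kJ/mol).
For reference (kJ/mol): Al 578, Ge 762, Sb 831.
So from highest to lowest: Sb > Ge > Al.

Sb > Ge > Al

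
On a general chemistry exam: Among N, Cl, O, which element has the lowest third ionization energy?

The third ionization energy removes an electron from the +2 ion. For each element: N²⁺ still has 3 valence electrons; Cl²⁺ still has 5 valence electrons; O²⁺ still has 4 valence electrons.
All are still removing valence electrons, so compare the +2 ions as you would atoms: IE_3 generally rises across a period (higher Z_eff) and falls down a group (larger shell), subject to the usual subshell exceptions.
Valence configurations: N²⁺ [He]2s²2p¹, Cl²⁺ [Ne]3s²3p³, O²⁺ [He]2s²2p².
Tabulated IE_3 (kJ/mol): N 4578, Cl 3822, O 5300.
Hence IE_3: Cl < N < O.

Cl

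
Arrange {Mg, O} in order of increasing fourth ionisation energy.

IE_4 is the cost of taking one more electron from the +3 cation: Mg³⁺ is already 1 electron into the core; O³⁺ still has 3 valence electrons.
Breaking into a closed-shell core is much more expensive than removing a leftover valence electron — Mg has the largest IE_4 here.
The numbers (kJ/mol): Mg 10543, O 7469.
Hence IE_4: O < Mg.

O, Mg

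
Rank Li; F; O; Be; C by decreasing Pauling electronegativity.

Smaller atoms with higher effective nuclear charge are more electronegative.
All lie in period 2, so electronegativity increases left to right.
So from highest to lowest: F > O > C > Be > Li.

F > O > C > Be > Li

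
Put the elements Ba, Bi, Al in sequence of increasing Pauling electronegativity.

Al is in period 3, group 13; Ba is in period 6, group 2; Bi is in period 6, group 15.
Electronegativity increases across a period and decreases down a group, tracking effective nuclear charge and atomic size.
Neither a single period nor a single group — weigh both effects.
Al > Ba: both effects reinforce here, so Al is clearly the higher of the two.
Bi > Al: the two effects oppose for this pair; the across-period effect wins (2.02 vs 1.61).
Approximate values (Pauling): Al 1.61, Ba 0.89, Bi 2.02.
So from lowest to highest: Ba < Al < Bi.

Ba < Al < Bi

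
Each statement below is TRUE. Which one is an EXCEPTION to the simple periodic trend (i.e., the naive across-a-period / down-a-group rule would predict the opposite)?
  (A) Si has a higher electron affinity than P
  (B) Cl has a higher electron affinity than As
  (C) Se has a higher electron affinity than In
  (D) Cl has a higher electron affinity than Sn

The general trend: electron affinity increases across a period and decreases down a group.
(A) Si (period 3, group 14) vs P (period 3, group 15): the stated order contradicts the simple trend.
(B) Cl (period 3, group 17) vs As (period 4, group 15): the stated order agrees with the simple trend.
(C) Se (period 4, group 16) vs In (period 5, group 13): the stated order agrees with the simple trend.
(D) Cl (period 3, group 17) vs Sn (period 5, group 14): the stated order agrees with the simple trend.
The exception is (A): adding an electron to P's half-filled 3p³ is unfavourable, so Si (3p²) has the more exothermic EA.

(A)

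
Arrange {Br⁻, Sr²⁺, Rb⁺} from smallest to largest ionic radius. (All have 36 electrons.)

Sr²⁺ < Rb⁺ < Br⁻

All of these have 36 electrons, so size is governed by nuclear charge alone: the more protons, the stronger the pull on the same electron cloud, and the smaller the ion.
Nuclear charges: Sr²⁺ (Z=38), Rb⁺ (Z=37), Br⁻ (Z=35).
Smallest to largest: Sr²⁺ < Rb⁺ < Br⁻.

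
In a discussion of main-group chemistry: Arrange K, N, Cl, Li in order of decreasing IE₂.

After 1 electron has been removed, what remains? K⁺ is the bare [Ar] core; N⁺ still has 4 valence electrons; Cl⁺ still has 6 valence electrons; Li⁺ is the bare [He] core.
Pulling an electron out of a noble-gas core costs far more than removing a remaining valence electron, so K and Li sit at the high end of IE_2.
Valence configurations: N⁺ [He]2s²2p², Cl⁺ [Ne]3s²3p⁴.
Approximate IE_2 values (kJ/mol): K 3052, N 2856, Cl 2298, Li 7298.
Overall IE_2 order: Cl < N < K < Li.

Li > K > N > Cl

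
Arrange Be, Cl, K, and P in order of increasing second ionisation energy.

Be < P < Cl < K

After 1 electron has been removed, what remains? Be⁺ still has 1 valence electron; Cl⁺ still has 6 valence electrons; K⁺ is the bare [Ar] core; P⁺ still has 4 valence electrons.
Breaking into a closed-shell core is much more expensive than removing a leftover valence electron — K has the largest IE_2 here.
Valence configurations: Be⁺ [He]2s¹, Cl⁺ [Ne]3s²3p⁴, P⁺ [Ne]3s²3p².
Approximate IE_2 values (kJ/mol): Be 1757, Cl 2298, K 3052, P 1907.
Putting it together, IE_2: Be < P < Cl < K.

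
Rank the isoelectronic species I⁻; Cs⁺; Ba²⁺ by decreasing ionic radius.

All of these have 54 electrons, so size is governed by nuclear charge alone: the more protons, the stronger the pull on the same electron cloud, and the smaller the ion.
Nuclear charges: Ba²⁺ (Z=56), Cs⁺ (Z=55), I⁻ (Z=53).
Largest to smallest: I⁻ > Cs⁺ > Ba²⁺.

I⁻ > Cs⁺ > Ba²⁺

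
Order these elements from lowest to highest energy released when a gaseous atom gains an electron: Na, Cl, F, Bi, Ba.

F is in period 2, group 17; Na is in period 3, group 1; Cl is in period 3, group 17; Ba is in period 6, group 2; Bi is in period 6, group 15.
Adding an electron releases more energy for atoms nearer the top right (short of the noble gases).
These span different periods and groups, so the two trends combine.
Na > Ba: period and group pull opposite ways; the down-group shift dominates (53 vs 14 kJ/mol).
Bi > Na: the two effects oppose for this pair; the across-period effect wins (91 vs 53 kJ/mol).
F > Bi: relative to Bi, both the across-period and down-group shifts push F's electron affinity up.
Cl > F: this pair runs against the simple trend — see the exception note.
Note the exception: Cl has a higher electron affinity than F, contrary to the simple trend — F's small 2p subshell makes the incoming electron feel strong e⁻–e⁻ repulsion, so Cl actually releases more energy on gaining an electron.
For reference (kJ/mol): F 328, Na 53, Cl 349, Ba 14, Bi 91.
So from lowest to highest: Ba < Na < Bi < F < Cl.

Ba < Na < Bi < F < Cl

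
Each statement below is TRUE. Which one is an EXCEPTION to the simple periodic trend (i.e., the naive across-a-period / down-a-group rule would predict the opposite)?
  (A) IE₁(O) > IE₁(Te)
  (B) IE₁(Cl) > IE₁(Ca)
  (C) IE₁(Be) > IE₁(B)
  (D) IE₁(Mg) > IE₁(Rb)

(C)

The general trend: first ionisation energy increases across a period and decreases down a group.
(A) O (period 2, group 16) vs Te (period 5, group 16): the stated order agrees with the simple trend.
(B) Cl (period 3, group 17) vs Ca (period 4, group 2): the stated order agrees with the simple trend.
(C) Be (period 2, group 2) vs B (period 2, group 13): the stated order contradicts the simple trend.
(D) Mg (period 3, group 2) vs Rb (period 5, group 1): the stated order agrees with the simple trend.
The exception is (C): removing B's lone 2p electron is easier than breaking Be's filled 2s².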